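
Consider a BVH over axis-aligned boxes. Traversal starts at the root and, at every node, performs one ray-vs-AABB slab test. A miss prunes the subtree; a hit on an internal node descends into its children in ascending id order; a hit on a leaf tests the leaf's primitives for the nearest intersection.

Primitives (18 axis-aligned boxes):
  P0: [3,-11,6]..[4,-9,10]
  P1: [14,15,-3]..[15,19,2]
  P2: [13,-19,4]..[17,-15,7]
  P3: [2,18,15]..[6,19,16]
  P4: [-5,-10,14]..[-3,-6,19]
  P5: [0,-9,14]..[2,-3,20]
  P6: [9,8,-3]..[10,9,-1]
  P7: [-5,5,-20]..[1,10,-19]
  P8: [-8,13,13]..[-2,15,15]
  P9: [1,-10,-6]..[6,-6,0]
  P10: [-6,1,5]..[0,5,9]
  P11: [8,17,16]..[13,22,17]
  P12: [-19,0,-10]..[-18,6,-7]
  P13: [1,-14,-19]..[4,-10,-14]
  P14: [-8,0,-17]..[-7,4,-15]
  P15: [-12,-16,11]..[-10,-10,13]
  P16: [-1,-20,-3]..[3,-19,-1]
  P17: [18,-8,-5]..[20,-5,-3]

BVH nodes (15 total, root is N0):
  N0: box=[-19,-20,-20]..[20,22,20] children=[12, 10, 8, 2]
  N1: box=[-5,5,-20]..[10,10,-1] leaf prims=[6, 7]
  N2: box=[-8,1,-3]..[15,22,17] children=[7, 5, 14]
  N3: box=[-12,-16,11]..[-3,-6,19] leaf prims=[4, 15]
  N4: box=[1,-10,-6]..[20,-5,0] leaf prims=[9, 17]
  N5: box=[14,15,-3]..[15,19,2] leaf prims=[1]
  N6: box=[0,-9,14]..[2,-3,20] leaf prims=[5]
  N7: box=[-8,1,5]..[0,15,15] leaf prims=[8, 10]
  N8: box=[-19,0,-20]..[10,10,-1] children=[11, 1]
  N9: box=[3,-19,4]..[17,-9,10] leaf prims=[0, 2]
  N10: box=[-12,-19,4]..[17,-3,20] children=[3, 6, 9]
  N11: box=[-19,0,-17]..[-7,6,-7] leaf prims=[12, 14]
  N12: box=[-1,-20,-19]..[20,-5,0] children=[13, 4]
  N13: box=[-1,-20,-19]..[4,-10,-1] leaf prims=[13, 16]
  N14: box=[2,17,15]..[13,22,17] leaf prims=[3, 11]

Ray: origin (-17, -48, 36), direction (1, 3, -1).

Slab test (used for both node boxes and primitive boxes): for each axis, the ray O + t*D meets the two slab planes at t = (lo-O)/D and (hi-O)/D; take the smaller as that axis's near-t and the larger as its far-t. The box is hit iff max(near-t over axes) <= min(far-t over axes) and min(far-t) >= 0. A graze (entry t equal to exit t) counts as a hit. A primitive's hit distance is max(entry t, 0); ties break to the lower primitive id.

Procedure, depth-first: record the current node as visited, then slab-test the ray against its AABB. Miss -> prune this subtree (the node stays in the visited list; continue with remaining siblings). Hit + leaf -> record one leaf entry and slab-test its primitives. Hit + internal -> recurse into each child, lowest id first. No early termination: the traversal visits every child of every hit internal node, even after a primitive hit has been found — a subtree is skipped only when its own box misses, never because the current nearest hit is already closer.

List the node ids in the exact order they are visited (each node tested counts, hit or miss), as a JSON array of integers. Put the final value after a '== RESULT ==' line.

Walk:
N0 x:[-2,37] y:[28/3,70/3] z:[16,56] -> hit [16,70/3], descend [2, 8, 10, 12]
  N2 x:[9,32] y:[49/3,70/3] z:[19,39] -> hit [19,70/3], descend [5, 7, 14]
    N5 x:[31,32] y:[21,67/3] z:[34,39] -> miss, prune
    N7 x:[9,17] y:[49/3,21] z:[21,31] -> miss, prune
    N14 x:[19,30] y:[65/3,70/3] z:[19,21] -> miss, prune
  N8 x:[-2,27] y:[16,58/3] z:[37,56] -> miss, prune
  N10 x:[5,34] y:[29/3,15] z:[16,32] -> miss, prune
  N12 x:[16,37] y:[28/3,43/3] z:[36,55] -> miss, prune

Summary -> nodes [0, 2, 5, 7, 14, 8, 10, 12]; box-tests=8; leaf-entries=0; first=miss

== RESULT ==
[0, 2, 5, 7, 14, 8, 10, 12]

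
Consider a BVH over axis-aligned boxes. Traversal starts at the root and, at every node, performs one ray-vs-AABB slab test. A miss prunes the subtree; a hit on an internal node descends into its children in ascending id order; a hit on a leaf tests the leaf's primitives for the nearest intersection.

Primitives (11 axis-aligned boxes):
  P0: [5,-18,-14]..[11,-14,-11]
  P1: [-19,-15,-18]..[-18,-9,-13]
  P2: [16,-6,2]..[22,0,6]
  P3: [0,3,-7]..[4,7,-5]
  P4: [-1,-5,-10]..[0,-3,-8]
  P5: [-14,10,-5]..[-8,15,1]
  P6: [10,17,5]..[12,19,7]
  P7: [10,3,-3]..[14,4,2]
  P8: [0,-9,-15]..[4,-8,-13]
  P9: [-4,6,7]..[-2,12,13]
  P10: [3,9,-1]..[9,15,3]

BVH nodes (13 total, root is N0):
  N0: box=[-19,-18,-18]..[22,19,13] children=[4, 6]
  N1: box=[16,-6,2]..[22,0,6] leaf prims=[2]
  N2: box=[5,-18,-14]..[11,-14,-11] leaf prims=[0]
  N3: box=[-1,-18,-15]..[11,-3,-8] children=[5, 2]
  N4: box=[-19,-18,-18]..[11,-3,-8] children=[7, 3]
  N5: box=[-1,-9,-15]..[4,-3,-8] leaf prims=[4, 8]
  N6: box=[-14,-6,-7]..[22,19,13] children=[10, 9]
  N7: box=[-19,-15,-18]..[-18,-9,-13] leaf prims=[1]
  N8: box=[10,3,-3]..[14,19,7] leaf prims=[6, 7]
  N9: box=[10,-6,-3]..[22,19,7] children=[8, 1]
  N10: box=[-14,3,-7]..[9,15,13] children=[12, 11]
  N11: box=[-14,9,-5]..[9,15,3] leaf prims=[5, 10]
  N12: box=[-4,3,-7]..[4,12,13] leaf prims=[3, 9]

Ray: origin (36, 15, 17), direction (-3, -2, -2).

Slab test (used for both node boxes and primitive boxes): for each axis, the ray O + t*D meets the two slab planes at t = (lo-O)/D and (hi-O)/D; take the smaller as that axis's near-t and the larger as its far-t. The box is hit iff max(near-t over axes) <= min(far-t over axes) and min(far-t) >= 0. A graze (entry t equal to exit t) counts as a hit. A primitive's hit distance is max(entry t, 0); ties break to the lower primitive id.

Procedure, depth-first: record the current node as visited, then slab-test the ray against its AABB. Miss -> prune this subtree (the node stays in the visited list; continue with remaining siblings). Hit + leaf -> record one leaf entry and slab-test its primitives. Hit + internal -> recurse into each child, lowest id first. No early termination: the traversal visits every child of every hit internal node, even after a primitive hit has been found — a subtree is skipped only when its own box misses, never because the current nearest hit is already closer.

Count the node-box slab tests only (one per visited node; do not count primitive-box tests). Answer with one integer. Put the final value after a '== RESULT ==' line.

Walk:
N0 x:[14/3,55/3] y:[-2,33/2] z:[2,35/2] -> hit [14/3,33/2], descend [4, 6]
  N4 x:[25/3,55/3] y:[9,33/2] z:[25/2,35/2] -> hit [25/2,33/2], descend [3, 7]
    N3 x:[25/3,37/3] y:[9,33/2] z:[25/2,16] -> miss, prune
    N7 x:[18,55/3] y:[12,15] z:[15,35/2] -> miss, prune
  N6 x:[14/3,50/3] y:[-2,21/2] z:[2,12] -> hit [14/3,21/2], descend [9, 10]
    N9 x:[14/3,26/3] y:[-2,21/2] z:[5,10] -> hit [5,26/3], descend [1, 8]
      N1 x:[14/3,20/3] y:[15/2,21/2] z:[11/2,15/2] -> miss, prune
      N8 x:[22/3,26/3] y:[-2,6] z:[5,10] -> miss, prune
    N10 x:[9,50/3] y:[0,6] z:[2,12] -> miss, prune

Summary -> nodes [0, 4, 3, 7, 6, 9, 1, 8, 10]; box-tests=9; leaf-entries=0; first=miss

== RESULT ==
9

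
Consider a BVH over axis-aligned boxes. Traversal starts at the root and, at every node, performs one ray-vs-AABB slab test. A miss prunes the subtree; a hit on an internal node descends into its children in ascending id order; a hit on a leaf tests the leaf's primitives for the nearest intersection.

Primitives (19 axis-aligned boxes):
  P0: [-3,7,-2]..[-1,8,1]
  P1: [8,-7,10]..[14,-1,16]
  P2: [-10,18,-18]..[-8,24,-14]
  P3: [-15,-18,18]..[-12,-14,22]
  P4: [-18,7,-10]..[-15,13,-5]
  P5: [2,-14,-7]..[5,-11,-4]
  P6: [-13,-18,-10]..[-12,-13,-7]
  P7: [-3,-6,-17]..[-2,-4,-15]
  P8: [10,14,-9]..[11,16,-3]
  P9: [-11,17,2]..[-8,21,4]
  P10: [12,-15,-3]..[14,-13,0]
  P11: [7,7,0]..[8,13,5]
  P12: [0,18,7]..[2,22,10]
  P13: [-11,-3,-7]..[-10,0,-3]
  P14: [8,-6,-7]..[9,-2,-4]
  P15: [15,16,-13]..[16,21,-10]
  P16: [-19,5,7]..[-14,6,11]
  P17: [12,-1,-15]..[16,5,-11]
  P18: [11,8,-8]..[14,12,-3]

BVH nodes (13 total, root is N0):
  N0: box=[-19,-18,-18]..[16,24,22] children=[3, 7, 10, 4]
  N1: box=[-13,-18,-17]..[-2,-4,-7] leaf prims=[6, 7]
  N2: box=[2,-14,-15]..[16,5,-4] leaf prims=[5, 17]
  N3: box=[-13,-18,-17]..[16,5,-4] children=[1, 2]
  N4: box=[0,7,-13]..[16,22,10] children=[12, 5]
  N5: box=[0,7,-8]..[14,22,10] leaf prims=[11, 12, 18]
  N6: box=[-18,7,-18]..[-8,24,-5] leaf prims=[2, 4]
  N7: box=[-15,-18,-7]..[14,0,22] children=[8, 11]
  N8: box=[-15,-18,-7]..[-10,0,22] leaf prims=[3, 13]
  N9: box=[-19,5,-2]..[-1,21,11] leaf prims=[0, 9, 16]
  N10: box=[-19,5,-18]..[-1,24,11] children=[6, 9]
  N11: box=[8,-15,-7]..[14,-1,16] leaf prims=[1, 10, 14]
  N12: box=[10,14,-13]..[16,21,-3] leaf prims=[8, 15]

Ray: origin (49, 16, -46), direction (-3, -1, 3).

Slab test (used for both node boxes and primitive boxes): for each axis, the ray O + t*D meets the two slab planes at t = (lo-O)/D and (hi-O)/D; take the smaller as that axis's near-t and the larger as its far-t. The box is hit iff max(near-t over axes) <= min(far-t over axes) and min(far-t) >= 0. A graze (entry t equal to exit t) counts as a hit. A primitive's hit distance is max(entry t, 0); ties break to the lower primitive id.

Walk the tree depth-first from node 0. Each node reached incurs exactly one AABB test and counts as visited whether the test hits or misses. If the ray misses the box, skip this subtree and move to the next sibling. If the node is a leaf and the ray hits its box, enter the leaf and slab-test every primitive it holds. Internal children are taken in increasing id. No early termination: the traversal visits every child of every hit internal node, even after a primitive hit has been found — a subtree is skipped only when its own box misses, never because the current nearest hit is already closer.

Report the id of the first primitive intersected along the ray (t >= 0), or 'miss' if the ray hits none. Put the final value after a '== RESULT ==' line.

Trace the traversal:
N0 x:[11,68/3] y:[-8,34] z:[28/3,68/3] -> hit [11,68/3], descend [3, 4, 7, 10]
  N3 x:[11,62/3] y:[11,34] z:[29/3,14] -> hit [11,14], descend [1, 2]
    N1 x:[17,62/3] y:[20,34] z:[29/3,13] -> miss, prune
    N2 x:[11,47/3] y:[11,30] z:[31/3,14] -> hit [11,14] leaf, test {P5(miss), P17@t=11}
  N4 x:[11,49/3] y:[-6,9] z:[11,56/3] -> miss, prune
  N7 x:[35/3,64/3] y:[16,34] z:[13,68/3] -> hit [16,64/3], descend [8, 11]
    N8 x:[59/3,64/3] y:[16,34] z:[13,68/3] -> hit [59/3,64/3] leaf, test {P3(miss), P13(miss)}
    N11 x:[35/3,41/3] y:[17,31] z:[13,62/3] -> miss, prune
  N10 x:[50/3,68/3] y:[-8,11] z:[28/3,19] -> miss, prune

order=[0, 3, 1, 2, 4, 7, 8, 11, 10]  |boxes|=9  |leaves|=2  hit=P17

== RESULT ==
17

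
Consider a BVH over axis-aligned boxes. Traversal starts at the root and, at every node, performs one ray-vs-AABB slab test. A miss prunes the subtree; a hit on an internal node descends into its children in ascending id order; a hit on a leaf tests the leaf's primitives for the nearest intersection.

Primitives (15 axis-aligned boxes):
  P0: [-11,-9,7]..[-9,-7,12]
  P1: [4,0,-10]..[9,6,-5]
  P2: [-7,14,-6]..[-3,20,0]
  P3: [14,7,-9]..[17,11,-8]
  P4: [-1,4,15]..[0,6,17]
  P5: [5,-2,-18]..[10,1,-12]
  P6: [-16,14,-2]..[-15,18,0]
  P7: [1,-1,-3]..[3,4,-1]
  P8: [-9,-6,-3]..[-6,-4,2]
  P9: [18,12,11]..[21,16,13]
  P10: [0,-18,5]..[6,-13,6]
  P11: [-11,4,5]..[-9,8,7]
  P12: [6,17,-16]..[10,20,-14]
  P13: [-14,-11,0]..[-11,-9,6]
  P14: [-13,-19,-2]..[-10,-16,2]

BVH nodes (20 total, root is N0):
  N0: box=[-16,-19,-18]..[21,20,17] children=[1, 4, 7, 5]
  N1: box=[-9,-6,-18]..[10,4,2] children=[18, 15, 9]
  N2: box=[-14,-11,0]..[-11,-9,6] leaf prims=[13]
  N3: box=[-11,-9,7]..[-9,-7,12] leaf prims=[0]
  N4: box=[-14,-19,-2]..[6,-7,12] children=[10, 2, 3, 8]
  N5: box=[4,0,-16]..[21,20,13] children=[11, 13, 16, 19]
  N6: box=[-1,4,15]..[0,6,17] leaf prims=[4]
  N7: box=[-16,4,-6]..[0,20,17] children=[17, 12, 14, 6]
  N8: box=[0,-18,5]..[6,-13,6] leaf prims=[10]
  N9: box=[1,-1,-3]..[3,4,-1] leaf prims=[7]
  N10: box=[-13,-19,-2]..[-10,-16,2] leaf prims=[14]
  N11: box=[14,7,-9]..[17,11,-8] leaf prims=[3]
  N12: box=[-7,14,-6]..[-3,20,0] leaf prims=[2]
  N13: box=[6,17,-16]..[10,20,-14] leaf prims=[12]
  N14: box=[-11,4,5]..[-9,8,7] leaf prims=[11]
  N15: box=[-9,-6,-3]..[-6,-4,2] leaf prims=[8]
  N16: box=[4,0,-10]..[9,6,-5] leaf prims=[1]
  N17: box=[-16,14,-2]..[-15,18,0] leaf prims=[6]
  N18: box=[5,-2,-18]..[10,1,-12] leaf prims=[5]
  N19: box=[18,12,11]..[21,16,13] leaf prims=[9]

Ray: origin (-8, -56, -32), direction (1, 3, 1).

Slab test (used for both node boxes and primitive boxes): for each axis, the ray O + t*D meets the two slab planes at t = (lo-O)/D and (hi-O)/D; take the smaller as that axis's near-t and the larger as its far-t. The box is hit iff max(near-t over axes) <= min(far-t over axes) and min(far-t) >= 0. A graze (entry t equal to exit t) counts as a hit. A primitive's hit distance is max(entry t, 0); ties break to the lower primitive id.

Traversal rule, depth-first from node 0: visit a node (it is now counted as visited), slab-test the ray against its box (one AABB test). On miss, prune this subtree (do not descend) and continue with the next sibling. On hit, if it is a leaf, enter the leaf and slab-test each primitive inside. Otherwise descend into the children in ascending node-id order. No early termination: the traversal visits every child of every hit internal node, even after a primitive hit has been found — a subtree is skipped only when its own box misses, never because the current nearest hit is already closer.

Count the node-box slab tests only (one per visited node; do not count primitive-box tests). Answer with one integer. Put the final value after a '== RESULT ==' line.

Traverse from the root:
N0 x:[-8,29] y:[37/3,76/3] z:[14,49] -> hit [14,76/3], descend [1, 4, 5, 7]
  N1 x:[-1,18] y:[50/3,20] z:[14,34] -> hit [50/3,18], descend [9, 15, 18]
    N9 x:[9,11] y:[55/3,20] z:[29,31] -> miss, prune
    N15 x:[-1,2] y:[50/3,52/3] z:[29,34] -> miss, prune
    N18 x:[13,18] y:[18,19] z:[14,20] -> hit [18,18] leaf, test {P5@t=18}
  N4 x:[-6,14] y:[37/3,49/3] z:[30,44] -> miss, prune
  N5 x:[12,29] y:[56/3,76/3] z:[16,45] -> hit [56/3,76/3], descend [11, 13, 16, 19]
    N11 x:[22,25] y:[21,67/3] z:[23,24] -> miss, prune
    N13 x:[14,18] y:[73/3,76/3] z:[16,18] -> miss, prune
    N16 x:[12,17] y:[56/3,62/3] z:[22,27] -> miss, prune
    N19 x:[26,29] y:[68/3,24] z:[43,45] -> miss, prune
  N7 x:[-8,8] y:[20,76/3] z:[26,49] -> miss, prune

order=[0, 1, 9, 15, 18, 4, 5, 11, 13, 16, 19, 7]  |boxes|=12  |leaves|=1  hit=P5

== RESULT ==
12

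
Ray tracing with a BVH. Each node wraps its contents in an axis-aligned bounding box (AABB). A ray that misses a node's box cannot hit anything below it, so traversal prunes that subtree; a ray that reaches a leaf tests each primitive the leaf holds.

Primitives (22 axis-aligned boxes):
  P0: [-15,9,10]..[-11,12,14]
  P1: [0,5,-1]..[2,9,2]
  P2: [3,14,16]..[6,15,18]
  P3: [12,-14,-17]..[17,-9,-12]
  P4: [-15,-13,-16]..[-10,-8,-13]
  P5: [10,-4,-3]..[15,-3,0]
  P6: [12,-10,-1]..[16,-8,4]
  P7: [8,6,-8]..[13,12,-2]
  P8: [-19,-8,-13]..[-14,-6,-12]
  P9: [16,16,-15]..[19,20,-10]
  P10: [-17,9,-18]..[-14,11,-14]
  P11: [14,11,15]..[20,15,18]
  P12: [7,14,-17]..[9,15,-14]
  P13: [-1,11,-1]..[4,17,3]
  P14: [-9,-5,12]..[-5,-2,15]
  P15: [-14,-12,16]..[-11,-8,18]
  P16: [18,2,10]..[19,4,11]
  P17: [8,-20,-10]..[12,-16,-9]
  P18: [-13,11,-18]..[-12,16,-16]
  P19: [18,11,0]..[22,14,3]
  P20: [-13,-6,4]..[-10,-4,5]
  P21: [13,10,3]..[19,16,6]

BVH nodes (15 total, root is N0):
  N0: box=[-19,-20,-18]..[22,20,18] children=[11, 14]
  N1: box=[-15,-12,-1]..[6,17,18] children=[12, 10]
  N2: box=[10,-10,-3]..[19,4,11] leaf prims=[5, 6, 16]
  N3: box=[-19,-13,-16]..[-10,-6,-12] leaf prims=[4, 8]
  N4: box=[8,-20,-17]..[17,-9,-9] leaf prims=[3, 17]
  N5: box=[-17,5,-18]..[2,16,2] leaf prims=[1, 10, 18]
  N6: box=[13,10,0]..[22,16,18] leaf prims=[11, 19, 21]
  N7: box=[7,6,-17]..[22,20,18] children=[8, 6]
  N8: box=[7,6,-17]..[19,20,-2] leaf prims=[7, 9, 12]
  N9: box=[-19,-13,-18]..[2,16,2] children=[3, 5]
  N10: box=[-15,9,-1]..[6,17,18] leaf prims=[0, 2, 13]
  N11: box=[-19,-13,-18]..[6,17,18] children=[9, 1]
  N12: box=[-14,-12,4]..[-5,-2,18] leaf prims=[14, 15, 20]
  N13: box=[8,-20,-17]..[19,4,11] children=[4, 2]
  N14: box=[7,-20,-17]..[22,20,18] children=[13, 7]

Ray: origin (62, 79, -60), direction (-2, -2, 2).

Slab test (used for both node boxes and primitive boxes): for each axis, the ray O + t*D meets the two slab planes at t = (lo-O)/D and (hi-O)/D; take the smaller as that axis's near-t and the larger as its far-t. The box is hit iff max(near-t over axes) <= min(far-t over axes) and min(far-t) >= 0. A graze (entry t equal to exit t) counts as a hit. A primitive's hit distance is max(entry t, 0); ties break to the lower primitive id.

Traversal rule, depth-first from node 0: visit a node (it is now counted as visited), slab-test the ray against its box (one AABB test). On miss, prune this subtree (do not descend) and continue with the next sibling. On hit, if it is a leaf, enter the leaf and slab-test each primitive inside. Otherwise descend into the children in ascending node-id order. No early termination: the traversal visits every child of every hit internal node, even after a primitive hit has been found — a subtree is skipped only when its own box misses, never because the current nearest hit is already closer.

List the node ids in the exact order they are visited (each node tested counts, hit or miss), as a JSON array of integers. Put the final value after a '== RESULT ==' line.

Traverse from the root:
N0 x:[20,81/2] y:[59/2,99/2] z:[21,39] -> hit [59/2,39], descend [11, 14]
  N11 x:[28,81/2] y:[31,46] z:[21,39] -> hit [31,39], descend [1, 9]
    N1 x:[28,77/2] y:[31,91/2] z:[59/2,39] -> hit [31,77/2], descend [10, 12]
      N10 x:[28,77/2] y:[31,35] z:[59/2,39] -> hit [31,35] leaf, test {P0(miss), P2(miss), P13@t=31}
      N12 x:[67/2,38] y:[81/2,91/2] z:[32,39] -> miss, prune
    N9 x:[30,81/2] y:[63/2,46] z:[21,31] -> miss, prune
  N14 x:[20,55/2] y:[59/2,99/2] z:[43/2,39] -> miss, prune

order=[0, 11, 1, 10, 12, 9, 14]  |boxes|=7  |leaves|=1  hit=P13

== RESULT ==
[0, 11, 1, 10, 12, 9, 14]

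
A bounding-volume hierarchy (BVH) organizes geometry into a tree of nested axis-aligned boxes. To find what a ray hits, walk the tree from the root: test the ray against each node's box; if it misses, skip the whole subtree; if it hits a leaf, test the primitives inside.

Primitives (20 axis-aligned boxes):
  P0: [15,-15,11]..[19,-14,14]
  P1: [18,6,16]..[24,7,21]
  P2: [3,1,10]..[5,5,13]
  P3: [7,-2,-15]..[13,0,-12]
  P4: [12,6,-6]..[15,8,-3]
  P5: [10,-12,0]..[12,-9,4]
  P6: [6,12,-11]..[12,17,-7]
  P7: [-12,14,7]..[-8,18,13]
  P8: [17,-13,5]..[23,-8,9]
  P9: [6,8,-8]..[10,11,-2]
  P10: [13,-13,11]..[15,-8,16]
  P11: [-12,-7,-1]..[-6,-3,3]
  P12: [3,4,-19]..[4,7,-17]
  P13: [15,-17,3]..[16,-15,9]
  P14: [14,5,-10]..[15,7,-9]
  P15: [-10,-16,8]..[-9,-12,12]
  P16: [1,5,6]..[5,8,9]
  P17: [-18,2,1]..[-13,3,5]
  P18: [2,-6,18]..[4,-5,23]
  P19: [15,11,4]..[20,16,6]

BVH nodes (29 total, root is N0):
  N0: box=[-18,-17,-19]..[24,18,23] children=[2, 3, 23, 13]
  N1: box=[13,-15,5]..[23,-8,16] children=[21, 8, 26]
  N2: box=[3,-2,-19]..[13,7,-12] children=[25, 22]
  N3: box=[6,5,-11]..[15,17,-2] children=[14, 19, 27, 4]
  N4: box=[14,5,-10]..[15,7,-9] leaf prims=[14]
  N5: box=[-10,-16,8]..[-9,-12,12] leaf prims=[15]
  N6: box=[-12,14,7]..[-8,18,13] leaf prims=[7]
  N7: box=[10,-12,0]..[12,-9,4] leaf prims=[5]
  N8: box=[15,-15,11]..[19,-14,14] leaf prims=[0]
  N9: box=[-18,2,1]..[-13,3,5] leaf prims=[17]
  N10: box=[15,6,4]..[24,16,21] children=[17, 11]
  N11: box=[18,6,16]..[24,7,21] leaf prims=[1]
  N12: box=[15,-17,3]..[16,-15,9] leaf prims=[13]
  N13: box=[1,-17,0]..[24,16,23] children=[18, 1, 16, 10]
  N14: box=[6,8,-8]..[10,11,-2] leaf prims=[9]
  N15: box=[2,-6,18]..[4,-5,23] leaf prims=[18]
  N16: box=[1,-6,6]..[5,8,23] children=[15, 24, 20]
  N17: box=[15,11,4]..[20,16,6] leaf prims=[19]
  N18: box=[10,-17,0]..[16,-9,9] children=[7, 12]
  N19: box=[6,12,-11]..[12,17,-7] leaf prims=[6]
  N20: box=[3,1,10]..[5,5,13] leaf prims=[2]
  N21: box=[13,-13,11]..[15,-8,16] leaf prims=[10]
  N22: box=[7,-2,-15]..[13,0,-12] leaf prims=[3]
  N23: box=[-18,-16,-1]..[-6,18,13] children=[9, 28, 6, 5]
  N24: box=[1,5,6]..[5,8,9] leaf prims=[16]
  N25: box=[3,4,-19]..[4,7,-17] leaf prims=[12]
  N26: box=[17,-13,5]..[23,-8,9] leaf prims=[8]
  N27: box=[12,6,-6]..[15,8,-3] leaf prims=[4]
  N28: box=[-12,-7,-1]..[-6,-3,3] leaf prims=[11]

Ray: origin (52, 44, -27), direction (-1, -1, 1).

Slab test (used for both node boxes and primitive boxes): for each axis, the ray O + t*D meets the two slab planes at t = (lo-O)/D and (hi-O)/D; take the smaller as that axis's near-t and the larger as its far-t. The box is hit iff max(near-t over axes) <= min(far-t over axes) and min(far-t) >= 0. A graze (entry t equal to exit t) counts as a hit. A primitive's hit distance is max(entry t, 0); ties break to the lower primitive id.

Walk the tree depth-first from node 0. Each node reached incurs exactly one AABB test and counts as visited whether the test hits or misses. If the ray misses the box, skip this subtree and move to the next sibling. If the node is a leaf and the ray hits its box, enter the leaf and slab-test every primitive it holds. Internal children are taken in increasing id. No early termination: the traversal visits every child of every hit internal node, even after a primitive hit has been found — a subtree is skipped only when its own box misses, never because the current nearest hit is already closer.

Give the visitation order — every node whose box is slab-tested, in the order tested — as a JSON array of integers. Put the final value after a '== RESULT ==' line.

Trace the traversal:
N0 x:[28,70] y:[26,61] z:[8,50] -> hit [28,50], descend [2, 3, 13, 23]
  N2 x:[39,49] y:[37,46] z:[8,15] -> miss, prune
  N3 x:[37,46] y:[27,39] z:[16,25] -> miss, prune
  N13 x:[28,51] y:[28,61] z:[27,50] -> hit [28,50], descend [1, 10, 16, 18]
    N1 x:[29,39] y:[52,59] z:[32,43] -> miss, prune
    N10 x:[28,37] y:[28,38] z:[31,48] -> hit [31,37], descend [11, 17]
      N11 x:[28,34] y:[37,38] z:[43,48] -> miss, prune
      N17 x:[32,37] y:[28,33] z:[31,33] -> hit [32,33] leaf, test {P19@t=32}
    N16 x:[47,51] y:[36,50] z:[33,50] -> hit [47,50], descend [15, 20, 24]
      N15 x:[48,50] y:[49,50] z:[45,50] -> hit [49,50] leaf, test {P18@t=49}
      N20 x:[47,49] y:[39,43] z:[37,40] -> miss, prune
      N24 x:[47,51] y:[36,39] z:[33,36] -> miss, prune
    N18 x:[36,42] y:[53,61] z:[27,36] -> miss, prune
  N23 x:[58,70] y:[26,60] z:[26,40] -> miss, prune

order=[0, 2, 3, 13, 1, 10, 11, 17, 16, 15, 20, 24, 18, 23]  |boxes|=14  |leaves|=2  hit=P19

== RESULT ==
[0, 2, 3, 13, 1, 10, 11, 17, 16, 15, 20, 24, 18, 23]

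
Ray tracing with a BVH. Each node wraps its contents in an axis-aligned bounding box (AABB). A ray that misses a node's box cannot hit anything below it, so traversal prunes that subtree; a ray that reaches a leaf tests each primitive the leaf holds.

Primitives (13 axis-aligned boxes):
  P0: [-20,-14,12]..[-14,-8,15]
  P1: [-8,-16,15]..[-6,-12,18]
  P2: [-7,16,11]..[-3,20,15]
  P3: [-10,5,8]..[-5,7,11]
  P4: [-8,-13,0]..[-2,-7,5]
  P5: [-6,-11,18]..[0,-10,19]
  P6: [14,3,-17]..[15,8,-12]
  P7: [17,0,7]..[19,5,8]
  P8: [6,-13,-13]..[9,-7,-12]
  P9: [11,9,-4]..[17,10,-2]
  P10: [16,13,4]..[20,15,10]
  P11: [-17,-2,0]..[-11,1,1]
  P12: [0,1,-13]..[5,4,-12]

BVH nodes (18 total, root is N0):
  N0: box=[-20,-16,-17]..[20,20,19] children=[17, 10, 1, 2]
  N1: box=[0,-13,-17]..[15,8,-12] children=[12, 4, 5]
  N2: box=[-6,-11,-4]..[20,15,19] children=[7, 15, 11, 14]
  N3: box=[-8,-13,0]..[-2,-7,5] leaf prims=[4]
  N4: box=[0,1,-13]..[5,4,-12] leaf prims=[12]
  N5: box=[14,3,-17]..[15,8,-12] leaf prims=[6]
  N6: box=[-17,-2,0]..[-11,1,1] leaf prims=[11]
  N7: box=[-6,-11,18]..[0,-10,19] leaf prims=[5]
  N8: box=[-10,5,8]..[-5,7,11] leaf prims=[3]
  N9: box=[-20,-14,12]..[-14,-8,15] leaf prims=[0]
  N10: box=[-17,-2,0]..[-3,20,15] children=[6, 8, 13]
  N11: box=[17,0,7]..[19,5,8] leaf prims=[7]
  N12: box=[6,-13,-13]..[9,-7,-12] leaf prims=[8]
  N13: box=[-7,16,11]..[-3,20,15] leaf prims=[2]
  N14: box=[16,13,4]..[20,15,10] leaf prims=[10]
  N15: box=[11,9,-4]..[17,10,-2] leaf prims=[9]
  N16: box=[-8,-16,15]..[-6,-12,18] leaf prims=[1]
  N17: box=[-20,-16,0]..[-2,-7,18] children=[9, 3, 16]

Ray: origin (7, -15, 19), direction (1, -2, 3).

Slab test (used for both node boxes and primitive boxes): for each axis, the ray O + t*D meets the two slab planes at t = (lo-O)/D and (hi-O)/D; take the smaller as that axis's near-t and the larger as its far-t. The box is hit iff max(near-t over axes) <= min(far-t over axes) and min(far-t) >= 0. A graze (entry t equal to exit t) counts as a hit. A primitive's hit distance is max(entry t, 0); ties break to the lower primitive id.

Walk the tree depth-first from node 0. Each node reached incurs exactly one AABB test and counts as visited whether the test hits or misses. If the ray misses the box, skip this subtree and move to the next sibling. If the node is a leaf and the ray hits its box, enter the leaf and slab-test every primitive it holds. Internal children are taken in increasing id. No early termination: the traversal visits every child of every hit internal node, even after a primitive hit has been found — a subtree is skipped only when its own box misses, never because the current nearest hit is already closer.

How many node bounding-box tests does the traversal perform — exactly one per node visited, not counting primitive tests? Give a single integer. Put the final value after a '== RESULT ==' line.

Walk:
N0 x:[-27,13] y:[-35/2,1/2] z:[-12,0] -> hit [-12,0], descend [1, 2, 10, 17]
  N1 x:[-7,8] y:[-23/2,-1] z:[-12,-31/3] -> miss, prune
  N2 x:[-13,13] y:[-15,-2] z:[-23/3,0] -> miss, prune
  N10 x:[-24,-10] y:[-35/2,-13/2] z:[-19/3,-4/3] -> miss, prune
  N17 x:[-27,-9] y:[-4,1/2] z:[-19/3,-1/3] -> miss, prune

order=[0, 1, 2, 10, 17]  |boxes|=5  |leaves|=0  hit=miss

== RESULT ==
5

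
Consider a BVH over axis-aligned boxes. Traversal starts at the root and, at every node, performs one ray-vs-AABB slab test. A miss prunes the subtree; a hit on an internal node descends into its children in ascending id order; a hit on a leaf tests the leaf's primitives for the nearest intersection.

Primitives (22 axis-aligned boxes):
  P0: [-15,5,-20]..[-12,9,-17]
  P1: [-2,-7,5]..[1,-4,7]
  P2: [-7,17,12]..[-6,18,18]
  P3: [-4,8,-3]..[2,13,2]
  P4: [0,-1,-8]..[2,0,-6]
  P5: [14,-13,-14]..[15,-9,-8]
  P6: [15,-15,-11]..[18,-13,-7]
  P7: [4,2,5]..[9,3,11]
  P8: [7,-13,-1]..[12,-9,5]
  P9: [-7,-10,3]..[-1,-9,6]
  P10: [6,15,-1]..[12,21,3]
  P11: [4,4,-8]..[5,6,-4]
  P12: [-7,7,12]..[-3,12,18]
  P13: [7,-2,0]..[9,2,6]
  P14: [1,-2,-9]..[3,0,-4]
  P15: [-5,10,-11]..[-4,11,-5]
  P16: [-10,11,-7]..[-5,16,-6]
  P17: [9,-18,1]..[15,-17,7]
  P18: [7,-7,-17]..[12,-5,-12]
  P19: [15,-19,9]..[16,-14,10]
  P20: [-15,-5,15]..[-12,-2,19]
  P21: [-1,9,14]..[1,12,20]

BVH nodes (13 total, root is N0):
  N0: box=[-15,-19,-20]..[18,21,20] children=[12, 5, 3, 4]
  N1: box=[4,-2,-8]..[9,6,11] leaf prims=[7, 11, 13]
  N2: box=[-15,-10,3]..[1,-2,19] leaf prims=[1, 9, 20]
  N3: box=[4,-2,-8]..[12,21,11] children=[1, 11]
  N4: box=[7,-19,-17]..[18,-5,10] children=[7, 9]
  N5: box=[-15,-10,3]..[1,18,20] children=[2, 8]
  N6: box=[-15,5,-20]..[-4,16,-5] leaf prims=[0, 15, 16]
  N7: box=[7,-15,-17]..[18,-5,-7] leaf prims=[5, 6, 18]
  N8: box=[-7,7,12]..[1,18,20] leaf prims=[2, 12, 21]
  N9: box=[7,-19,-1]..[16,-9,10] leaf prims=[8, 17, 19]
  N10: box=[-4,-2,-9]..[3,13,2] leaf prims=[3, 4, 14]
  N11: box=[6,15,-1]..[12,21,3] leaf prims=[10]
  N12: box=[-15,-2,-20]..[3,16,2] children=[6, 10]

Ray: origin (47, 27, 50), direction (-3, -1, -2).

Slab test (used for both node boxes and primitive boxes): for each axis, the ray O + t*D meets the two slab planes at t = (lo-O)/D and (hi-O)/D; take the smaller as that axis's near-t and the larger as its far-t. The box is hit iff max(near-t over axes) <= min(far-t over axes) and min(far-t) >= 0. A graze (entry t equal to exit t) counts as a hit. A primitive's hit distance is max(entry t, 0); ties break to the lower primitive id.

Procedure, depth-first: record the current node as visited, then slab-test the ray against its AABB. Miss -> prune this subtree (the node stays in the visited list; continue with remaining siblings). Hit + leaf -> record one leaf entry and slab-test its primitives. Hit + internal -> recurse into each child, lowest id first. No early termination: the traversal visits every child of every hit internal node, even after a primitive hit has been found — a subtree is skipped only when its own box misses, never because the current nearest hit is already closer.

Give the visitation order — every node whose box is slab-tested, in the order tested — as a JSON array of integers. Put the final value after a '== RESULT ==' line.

Walk:
N0 x:[29/3,62/3] y:[6,46] z:[15,35] -> hit [15,62/3], descend [3, 4, 5, 12]
  N3 x:[35/3,43/3] y:[6,29] z:[39/2,29] -> miss, prune
  N4 x:[29/3,40/3] y:[32,46] z:[20,67/2] -> miss, prune
  N5 x:[46/3,62/3] y:[9,37] z:[15,47/2] -> hit [46/3,62/3], descend [2, 8]
    N2 x:[46/3,62/3] y:[29,37] z:[31/2,47/2] -> miss, prune
    N8 x:[46/3,18] y:[9,20] z:[15,19] -> hit [46/3,18] leaf, test {P2(miss), P12@t=50/3, P21@t=46/3}
  N12 x:[44/3,62/3] y:[11,29] z:[24,35] -> miss, prune

Visited [0, 3, 4, 5, 2, 8, 12]. Tests: 7 box, 1 leaf. Nearest: P21.

== RESULT ==
[0, 3, 4, 5, 2, 8, 12]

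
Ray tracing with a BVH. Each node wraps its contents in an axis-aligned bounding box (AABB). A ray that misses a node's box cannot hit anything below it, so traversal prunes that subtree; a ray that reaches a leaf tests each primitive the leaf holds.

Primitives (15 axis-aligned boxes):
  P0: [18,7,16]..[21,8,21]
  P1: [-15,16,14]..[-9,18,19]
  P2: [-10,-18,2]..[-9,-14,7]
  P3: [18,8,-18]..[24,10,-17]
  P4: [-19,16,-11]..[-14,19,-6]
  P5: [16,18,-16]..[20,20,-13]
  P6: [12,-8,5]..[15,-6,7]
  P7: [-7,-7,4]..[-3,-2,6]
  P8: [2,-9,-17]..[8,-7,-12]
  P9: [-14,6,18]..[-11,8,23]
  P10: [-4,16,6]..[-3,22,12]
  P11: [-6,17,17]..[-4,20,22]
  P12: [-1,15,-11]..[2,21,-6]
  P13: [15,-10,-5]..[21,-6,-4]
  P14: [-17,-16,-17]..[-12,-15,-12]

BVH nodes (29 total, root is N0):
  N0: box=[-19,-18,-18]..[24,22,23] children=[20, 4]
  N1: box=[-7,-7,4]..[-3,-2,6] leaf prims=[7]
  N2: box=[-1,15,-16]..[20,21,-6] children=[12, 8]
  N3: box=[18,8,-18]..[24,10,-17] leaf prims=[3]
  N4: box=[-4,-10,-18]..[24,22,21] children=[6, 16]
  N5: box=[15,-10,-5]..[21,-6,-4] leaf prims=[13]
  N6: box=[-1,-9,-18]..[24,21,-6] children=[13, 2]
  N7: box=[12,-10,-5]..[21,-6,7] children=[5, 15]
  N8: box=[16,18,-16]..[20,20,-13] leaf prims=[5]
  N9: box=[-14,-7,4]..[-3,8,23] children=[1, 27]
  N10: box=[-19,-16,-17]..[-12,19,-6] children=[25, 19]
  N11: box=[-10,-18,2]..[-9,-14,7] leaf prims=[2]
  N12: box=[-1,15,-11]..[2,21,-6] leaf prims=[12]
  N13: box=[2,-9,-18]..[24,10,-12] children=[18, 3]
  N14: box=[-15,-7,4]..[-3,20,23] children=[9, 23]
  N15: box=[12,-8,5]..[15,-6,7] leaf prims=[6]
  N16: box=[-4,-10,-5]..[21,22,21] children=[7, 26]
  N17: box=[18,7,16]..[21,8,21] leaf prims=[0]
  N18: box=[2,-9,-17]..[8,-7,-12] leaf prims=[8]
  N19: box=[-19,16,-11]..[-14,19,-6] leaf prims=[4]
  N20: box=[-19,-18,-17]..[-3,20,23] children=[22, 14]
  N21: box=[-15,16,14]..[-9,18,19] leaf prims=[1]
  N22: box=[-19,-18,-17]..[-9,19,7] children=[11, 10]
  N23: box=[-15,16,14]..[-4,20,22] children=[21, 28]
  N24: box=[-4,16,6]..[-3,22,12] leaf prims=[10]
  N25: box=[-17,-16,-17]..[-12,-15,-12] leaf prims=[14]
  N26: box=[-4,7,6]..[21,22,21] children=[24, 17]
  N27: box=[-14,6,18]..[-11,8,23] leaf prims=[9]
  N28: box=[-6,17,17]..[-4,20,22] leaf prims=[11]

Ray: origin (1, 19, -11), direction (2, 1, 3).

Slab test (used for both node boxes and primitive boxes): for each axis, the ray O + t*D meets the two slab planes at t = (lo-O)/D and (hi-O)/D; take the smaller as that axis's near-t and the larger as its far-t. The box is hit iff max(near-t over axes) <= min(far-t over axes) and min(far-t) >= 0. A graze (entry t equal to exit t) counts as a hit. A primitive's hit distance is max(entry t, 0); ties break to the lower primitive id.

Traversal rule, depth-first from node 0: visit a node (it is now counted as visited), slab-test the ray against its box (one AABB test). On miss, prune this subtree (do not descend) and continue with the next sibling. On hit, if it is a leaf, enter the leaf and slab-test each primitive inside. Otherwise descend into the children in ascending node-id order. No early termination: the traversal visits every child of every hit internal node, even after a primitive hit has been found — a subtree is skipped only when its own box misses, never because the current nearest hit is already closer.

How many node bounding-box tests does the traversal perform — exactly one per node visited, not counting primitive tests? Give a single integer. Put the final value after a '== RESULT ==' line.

Traverse from the root:
N0 x:[-10,23/2] y:[-37,3] z:[-7/3,34/3] -> hit [-7/3,3], descend [4, 20]
  N4 x:[-5/2,23/2] y:[-29,3] z:[-7/3,32/3] -> hit [-7/3,3], descend [6, 16]
    N6 x:[-1,23/2] y:[-28,2] z:[-7/3,5/3] -> hit [-1,5/3], descend [2, 13]
      N2 x:[-1,19/2] y:[-4,2] z:[-5/3,5/3] -> hit [-1,5/3], descend [8, 12]
        N8 x:[15/2,19/2] y:[-1,1] z:[-5/3,-2/3] -> miss, prune
        N12 x:[-1,1/2] y:[-4,2] z:[0,5/3] -> hit [0,1/2] leaf, test {P12@t=0}
      N13 x:[1/2,23/2] y:[-28,-9] z:[-7/3,-1/3] -> miss, prune
    N16 x:[-5/2,10] y:[-29,3] z:[2,32/3] -> hit [2,3], descend [7, 26]
      N7 x:[11/2,10] y:[-29,-25] z:[2,6] -> miss, prune
      N26 x:[-5/2,10] y:[-12,3] z:[17/3,32/3] -> miss, prune
  N20 x:[-10,-2] y:[-37,1] z:[-2,34/3] -> miss, prune

Visited [0, 4, 6, 2, 8, 12, 13, 16, 7, 26, 20]. Tests: 11 box, 1 leaf. Nearest: P12.

== RESULT ==
11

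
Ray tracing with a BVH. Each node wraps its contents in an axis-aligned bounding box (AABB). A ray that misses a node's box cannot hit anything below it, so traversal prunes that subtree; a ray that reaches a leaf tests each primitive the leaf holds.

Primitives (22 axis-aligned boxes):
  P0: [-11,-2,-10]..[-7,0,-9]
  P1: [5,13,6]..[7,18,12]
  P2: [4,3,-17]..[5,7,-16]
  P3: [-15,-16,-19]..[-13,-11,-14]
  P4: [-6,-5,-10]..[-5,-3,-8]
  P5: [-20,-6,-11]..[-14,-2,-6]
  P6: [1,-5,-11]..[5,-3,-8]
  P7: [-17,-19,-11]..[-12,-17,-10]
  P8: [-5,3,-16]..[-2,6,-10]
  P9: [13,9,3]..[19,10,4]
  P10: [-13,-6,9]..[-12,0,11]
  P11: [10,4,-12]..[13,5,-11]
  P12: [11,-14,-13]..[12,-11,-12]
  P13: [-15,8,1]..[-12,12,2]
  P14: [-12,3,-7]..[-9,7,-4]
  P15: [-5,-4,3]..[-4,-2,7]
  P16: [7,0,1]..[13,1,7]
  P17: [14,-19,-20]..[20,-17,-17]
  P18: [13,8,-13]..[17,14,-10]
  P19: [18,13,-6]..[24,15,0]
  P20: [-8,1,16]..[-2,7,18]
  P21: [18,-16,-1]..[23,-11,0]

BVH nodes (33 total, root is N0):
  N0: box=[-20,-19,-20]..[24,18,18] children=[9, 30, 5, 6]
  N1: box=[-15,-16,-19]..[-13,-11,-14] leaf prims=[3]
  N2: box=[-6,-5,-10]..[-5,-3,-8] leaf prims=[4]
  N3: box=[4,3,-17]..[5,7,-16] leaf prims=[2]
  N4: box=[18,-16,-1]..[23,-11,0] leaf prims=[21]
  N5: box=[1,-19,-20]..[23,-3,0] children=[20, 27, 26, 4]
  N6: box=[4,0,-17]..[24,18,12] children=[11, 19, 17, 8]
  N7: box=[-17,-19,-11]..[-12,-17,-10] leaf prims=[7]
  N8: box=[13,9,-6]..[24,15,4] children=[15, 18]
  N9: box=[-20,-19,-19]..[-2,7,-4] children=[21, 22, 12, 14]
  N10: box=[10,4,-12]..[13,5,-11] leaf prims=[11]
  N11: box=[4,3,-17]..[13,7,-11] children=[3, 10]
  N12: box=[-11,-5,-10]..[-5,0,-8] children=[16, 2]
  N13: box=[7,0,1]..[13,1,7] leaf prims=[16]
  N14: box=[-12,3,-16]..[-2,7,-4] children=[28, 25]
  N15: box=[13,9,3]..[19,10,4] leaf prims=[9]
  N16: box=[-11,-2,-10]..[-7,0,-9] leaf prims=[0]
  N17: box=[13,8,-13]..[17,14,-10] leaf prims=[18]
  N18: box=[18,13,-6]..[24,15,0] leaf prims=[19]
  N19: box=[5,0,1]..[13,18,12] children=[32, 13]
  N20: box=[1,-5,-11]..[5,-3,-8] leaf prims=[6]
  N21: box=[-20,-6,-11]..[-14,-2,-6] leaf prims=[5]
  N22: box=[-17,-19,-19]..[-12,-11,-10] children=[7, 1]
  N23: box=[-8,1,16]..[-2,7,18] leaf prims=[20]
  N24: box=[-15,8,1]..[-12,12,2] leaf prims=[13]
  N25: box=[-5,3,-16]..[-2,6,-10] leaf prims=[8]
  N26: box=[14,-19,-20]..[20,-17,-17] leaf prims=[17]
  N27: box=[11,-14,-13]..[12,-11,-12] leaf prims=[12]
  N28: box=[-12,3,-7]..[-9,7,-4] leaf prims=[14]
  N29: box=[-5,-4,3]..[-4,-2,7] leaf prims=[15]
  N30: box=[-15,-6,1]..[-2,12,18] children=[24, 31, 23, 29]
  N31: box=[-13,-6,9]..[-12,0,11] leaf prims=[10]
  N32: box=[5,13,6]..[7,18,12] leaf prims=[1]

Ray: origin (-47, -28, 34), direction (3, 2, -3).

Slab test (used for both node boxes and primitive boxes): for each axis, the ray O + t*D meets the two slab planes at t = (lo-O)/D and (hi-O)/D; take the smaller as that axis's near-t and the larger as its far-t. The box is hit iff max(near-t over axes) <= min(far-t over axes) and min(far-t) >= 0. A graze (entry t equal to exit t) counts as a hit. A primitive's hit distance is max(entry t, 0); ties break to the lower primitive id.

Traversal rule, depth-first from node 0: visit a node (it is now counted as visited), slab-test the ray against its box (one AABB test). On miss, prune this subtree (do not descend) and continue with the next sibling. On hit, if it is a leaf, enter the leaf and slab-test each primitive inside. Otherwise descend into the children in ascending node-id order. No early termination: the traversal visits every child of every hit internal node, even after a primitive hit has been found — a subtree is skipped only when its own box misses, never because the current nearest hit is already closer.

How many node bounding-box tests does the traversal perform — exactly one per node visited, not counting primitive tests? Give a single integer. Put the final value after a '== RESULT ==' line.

Walk:
N0 x:[9,71/3] y:[9/2,23] z:[16/3,18] -> hit [9,18], descend [5, 6, 9, 30]
  N5 x:[16,70/3] y:[9/2,25/2] z:[34/3,18] -> miss, prune
  N6 x:[17,71/3] y:[14,23] z:[22/3,17] -> hit [17,17], descend [8, 11, 17, 19]
    N8 x:[20,71/3] y:[37/2,43/2] z:[10,40/3] -> miss, prune
    N11 x:[17,20] y:[31/2,35/2] z:[15,17] -> hit [17,17], descend [3, 10]
      N3 x:[17,52/3] y:[31/2,35/2] z:[50/3,17] -> hit [17,17] leaf, test {P2@t=17}
      N10 x:[19,20] y:[16,33/2] z:[15,46/3] -> miss, prune
    N17 x:[20,64/3] y:[18,21] z:[44/3,47/3] -> miss, prune
    N19 x:[52/3,20] y:[14,23] z:[22/3,11] -> miss, prune
  N9 x:[9,15] y:[9/2,35/2] z:[38/3,53/3] -> hit [38/3,15], descend [12, 14, 21, 22]
    N12 x:[12,14] y:[23/2,14] z:[14,44/3] -> hit [14,14], descend [2, 16]
      N2 x:[41/3,14] y:[23/2,25/2] z:[14,44/3] -> miss, prune
      N16 x:[12,40/3] y:[13,14] z:[43/3,44/3] -> miss, prune
    N14 x:[35/3,15] y:[31/2,35/2] z:[38/3,50/3] -> miss, prune
    N21 x:[9,11] y:[11,13] z:[40/3,15] -> miss, prune
    N22 x:[10,35/3] y:[9/2,17/2] z:[44/3,53/3] -> miss, prune
  N30 x:[32/3,15] y:[11,20] z:[16/3,11] -> hit [11,11], descend [23, 24, 29, 31]
    N23 x:[13,15] y:[29/2,35/2] z:[16/3,6] -> miss, prune
    N24 x:[32/3,35/3] y:[18,20] z:[32/3,11] -> miss, prune
    N29 x:[14,43/3] y:[12,13] z:[9,31/3] -> miss, prune
    N31 x:[34/3,35/3] y:[11,14] z:[23/3,25/3] -> miss, prune

21 AABB tests over nodes [0, 5, 6, 8, 11, 3, 10, 17, 19, 9, 12, 2, 16, 14, 21, 22, 30, 23, 24, 29, 31]; 1 leaf entered; closest P2.

== RESULT ==
21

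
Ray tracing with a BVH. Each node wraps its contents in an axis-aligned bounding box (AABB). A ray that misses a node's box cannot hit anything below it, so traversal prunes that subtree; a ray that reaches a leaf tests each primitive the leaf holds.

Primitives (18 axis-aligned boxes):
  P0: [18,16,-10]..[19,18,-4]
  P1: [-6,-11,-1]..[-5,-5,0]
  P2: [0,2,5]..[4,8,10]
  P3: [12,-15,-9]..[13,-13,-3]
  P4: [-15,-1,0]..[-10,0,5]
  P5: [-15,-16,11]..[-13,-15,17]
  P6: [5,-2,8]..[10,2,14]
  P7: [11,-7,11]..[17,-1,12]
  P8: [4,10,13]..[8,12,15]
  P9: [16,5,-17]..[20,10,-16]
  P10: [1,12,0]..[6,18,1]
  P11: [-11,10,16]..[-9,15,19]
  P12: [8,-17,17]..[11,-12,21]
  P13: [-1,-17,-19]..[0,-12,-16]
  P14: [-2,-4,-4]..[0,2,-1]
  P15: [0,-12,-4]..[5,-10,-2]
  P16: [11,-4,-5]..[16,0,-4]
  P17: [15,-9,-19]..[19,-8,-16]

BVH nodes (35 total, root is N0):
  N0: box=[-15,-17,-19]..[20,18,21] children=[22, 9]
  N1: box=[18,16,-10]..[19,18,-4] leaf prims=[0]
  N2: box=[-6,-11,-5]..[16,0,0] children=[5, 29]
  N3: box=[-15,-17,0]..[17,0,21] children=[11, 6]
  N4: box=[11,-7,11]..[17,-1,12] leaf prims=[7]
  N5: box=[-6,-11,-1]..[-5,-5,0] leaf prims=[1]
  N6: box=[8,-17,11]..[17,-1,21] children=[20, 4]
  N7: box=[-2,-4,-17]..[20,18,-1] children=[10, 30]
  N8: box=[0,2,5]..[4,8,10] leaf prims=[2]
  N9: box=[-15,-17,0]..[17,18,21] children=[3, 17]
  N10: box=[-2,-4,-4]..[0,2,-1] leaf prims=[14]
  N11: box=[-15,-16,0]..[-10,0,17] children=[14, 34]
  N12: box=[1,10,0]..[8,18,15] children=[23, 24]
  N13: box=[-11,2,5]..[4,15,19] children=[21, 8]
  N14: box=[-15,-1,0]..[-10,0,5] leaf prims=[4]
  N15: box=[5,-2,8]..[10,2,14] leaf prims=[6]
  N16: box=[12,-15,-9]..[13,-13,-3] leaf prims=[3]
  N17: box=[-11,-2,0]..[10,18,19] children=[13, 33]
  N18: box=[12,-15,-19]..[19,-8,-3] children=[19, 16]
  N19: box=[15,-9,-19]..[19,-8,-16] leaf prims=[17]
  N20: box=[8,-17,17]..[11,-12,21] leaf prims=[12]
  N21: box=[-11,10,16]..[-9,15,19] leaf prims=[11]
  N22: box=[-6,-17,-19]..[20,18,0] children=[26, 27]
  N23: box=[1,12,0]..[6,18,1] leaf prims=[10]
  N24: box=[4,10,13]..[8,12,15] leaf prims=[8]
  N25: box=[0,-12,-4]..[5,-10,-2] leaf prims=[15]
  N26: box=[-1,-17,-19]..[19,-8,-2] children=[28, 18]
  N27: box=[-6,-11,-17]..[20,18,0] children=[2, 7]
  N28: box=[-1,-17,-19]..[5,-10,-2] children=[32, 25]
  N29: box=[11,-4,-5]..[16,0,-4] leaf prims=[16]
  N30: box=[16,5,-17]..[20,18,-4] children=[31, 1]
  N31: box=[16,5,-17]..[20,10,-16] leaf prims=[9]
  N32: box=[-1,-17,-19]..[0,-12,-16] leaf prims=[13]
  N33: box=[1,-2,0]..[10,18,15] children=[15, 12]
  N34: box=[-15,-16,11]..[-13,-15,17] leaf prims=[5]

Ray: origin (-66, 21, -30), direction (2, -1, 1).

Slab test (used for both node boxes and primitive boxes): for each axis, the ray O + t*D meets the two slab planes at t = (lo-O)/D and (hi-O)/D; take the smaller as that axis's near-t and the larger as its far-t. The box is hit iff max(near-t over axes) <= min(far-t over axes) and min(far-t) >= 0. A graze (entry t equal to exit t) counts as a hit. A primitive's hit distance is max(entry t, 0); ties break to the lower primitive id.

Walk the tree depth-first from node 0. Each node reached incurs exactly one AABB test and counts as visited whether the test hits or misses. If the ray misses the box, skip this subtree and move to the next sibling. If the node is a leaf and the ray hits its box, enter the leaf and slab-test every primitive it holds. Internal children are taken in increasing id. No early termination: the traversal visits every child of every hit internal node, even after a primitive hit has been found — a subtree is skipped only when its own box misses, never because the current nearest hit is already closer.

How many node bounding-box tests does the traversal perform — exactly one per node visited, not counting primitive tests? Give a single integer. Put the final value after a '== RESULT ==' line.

Walk:
N0 x:[51/2,43] y:[3,38] z:[11,51] -> hit [51/2,38], descend [9, 22]
  N9 x:[51/2,83/2] y:[3,38] z:[30,51] -> hit [30,38], descend [3, 17]
    N3 x:[51/2,83/2] y:[21,38] z:[30,51] -> hit [30,38], descend [6, 11]
      N6 x:[37,83/2] y:[22,38] z:[41,51] -> miss, prune
      N11 x:[51/2,28] y:[21,37] z:[30,47] -> miss, prune
    N17 x:[55/2,38] y:[3,23] z:[30,49] -> miss, prune
  N22 x:[30,43] y:[3,38] z:[11,30] -> hit [30,30], descend [26, 27]
    N26 x:[65/2,85/2] y:[29,38] z:[11,28] -> miss, prune
    N27 x:[30,43] y:[3,32] z:[13,30] -> hit [30,30], descend [2, 7]
      N2 x:[30,41] y:[21,32] z:[25,30] -> hit [30,30], descend [5, 29]
        N5 x:[30,61/2] y:[26,32] z:[29,30] -> hit [30,30] leaf, test {P1@t=30}
        N29 x:[77/2,41] y:[21,25] z:[25,26] -> miss, prune
      N7 x:[32,43] y:[3,25] z:[13,29] -> miss, prune

order=[0, 9, 3, 6, 11, 17, 22, 26, 27, 2, 5, 29, 7]  |boxes|=13  |leaves|=1  hit=P1

== RESULT ==
13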